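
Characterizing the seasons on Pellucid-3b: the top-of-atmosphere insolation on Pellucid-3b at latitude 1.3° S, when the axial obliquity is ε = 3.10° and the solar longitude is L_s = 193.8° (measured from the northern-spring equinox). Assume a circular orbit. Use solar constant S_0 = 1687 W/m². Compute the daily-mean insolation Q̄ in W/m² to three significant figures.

Q̄ ≈ 537 W/m²

Solar declination: sin δ = sin ε · sin L_s = sin 3.10° × sin 193.8° = -0.01290, so δ = -0.739°.
cos h₀ = −tan(-1.3°) tan(-0.739°) = -0.0003, h₀ = 1.5711 rad.
Bracket: h₀ sin ϕ sin δ + cos ϕ cos δ sin h₀ = 1.5711×-0.02269×-0.01290 + 0.99974×0.99992×1.00000 = 0.000460 + 0.999660 = 1.000120.
Q̄ = (S_0/π) × [bracket] = (1687/π) × 1.000120 = 537.1 W/m².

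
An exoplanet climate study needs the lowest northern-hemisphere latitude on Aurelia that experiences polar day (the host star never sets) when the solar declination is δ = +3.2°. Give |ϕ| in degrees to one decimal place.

Polar day requires cos h₀ = −tan ϕ tan δ ≤ −1, i.e. tan ϕ tan δ ≥ 1.
The boundary is |tan ϕ| · |tan δ| = 1, so |ϕ| = 90° − |δ| = 90° − 3.2° = 86.8° in the northern hemisphere.

|ϕ| = 86.8°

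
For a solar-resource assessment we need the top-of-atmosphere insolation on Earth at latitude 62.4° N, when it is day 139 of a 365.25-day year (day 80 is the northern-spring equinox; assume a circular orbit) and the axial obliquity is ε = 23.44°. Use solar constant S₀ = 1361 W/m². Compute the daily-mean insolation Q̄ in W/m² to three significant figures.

Q̄ ≈ 439 W/m²

Solar longitude: λ_s = 360° × (139 − 80)/365.25 = 58.152°.
sin δ = sin 23.44° × sin 58.152° = 0.33790, so δ = +19.749°.
cos H₀ = −tan(+62.4°) tan(+19.749°) = -0.6867, H₀ = 2.3278 rad.
Bracket: H₀ sin φ sin δ + cos φ cos δ sin H₀ = 2.3278×0.88620×0.33790 + 0.46330×0.94118×0.72690 = 0.697053 + 0.316964 = 1.014017.
Q̄ = (S₀/π) × [bracket] = (1361/π) × 1.014017 = 439.3 W/m².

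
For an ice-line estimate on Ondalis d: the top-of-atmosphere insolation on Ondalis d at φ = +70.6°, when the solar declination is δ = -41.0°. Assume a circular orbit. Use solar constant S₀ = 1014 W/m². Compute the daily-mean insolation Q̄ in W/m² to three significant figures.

Q̄ ≈ 0.00 W/m²

cos H₀ = −tan(+70.6°) tan(-41.000°) = 2.4685 ≥ 1 ⇒ polar night, H₀ = 0 and Q̄ = 0.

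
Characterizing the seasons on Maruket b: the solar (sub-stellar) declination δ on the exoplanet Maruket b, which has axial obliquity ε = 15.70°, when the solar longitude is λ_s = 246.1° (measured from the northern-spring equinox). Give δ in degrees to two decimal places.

sin δ = sin ε · sin λ_s = sin 15.70° × sin 246.1° = -0.247398.
δ = arcsin(-0.247398) = -14.32°.

δ = -14.32°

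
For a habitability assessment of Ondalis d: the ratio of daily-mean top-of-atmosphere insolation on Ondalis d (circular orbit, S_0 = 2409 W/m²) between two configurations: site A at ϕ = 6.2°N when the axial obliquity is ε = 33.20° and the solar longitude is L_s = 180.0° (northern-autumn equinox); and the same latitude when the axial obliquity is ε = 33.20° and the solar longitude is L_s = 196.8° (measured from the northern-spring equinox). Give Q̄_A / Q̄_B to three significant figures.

— Configuration A (ϕ=+6.2°):
Solar declination: sin δ = sin ε · sin L_s = sin 33.20° × sin 180.0° = 0.00000, so δ = +0.000°.
cos h₀ = −tan(+6.2°) tan(+0.000°) = -0.0000, h₀ = 1.5708 rad.
Bracket: h₀ sin ϕ sin δ + cos ϕ cos δ sin h₀ = 1.5708×0.10800×0.00000 + 0.99415×1.00000×1.00000 = 0.000000 + 0.994150 = 0.994150.
Q̄ = (S_0/π) × [bracket] = (2409/π) × 0.994150 = 762.32 W/m².
— Configuration B (ϕ=+6.2°):
Solar declination: sin δ = sin ε · sin L_s = sin 33.20° × sin 196.8° = -0.15826, so δ = -9.106°.
cos h₀ = −tan(+6.2°) tan(-9.106°) = 0.0174, h₀ = 1.5534 rad.
Bracket: h₀ sin ϕ sin δ + cos ϕ cos δ sin h₀ = 1.5534×0.10800×-0.15826 + 0.99415×0.98740×0.99985 = -0.026551 + 0.981476 = 0.954925.
Q̄ = (S_0/π) × [bracket] = (2409/π) × 0.954925 = 732.24 W/m².
Ratio Q̄_A / Q̄_B = 762.32 / 732.24 = 1.041.

Q̄_A / Q̄_B ≈ 1.04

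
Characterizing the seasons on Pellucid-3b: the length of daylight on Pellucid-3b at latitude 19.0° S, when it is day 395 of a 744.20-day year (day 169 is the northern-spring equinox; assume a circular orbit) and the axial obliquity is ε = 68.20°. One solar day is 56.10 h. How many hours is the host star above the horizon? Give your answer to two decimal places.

15.97 h

Solar longitude: L_s = 360° × (395 − 169)/744.20 = 109.325°.
sin δ = sin 68.20° × sin 109.325° = 0.87617, so δ = +61.184°.
cos h₀ = −tan ϕ · tan δ = −tan(-19.0°) × tan(+61.184°) = 0.6259, so h₀ = 0.8945 rad = 51.25°.
Daylight = 2h₀/(2π) × 56.10 h = (0.8945/π) × 56.10 = 15.97 h.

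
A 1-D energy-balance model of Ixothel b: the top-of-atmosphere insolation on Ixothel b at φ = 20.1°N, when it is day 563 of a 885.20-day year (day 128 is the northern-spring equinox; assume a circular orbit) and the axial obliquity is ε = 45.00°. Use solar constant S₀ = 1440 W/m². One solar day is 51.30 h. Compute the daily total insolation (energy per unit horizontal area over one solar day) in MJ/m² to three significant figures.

Solar longitude: λ_s = 360° × (563 − 128)/885.20 = 176.909°.
sin δ = sin 45.00° × sin 176.909° = 0.03813, so δ = +2.185°.
cos H₀ = −tan(+20.1°) tan(+2.185°) = -0.0140, H₀ = 1.5848 rad.
Bracket: H₀ sin φ sin δ + cos φ cos δ sin H₀ = 1.5848×0.34366×0.03813 + 0.93909×0.99927×0.99990 = 0.020767 + 0.938311 = 0.959078.
Q̄ = (S₀/π) × [bracket] = (1440/π) × 0.959078 = 439.61 W/m².
Daily total = Q̄ × 51.30 h × 3600 s/h = 439.61 × 51.30 × 3600 / 10⁶ = 81.19 MJ/m².

81.2 MJ/m²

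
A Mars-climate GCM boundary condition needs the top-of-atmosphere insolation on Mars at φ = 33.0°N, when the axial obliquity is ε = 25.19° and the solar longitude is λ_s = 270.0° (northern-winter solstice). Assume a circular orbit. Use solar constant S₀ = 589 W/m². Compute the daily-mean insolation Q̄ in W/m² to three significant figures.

Q̄ ≈ 80.7 W/m²

Solar declination: sin δ = sin ε · sin λ_s = sin 25.19° × sin 270.0° = -0.42562, so δ = -25.190°.
cos H₀ = −tan(+33.0°) tan(-25.190°) = 0.3054, H₀ = 1.2604 rad.
Bracket: H₀ sin φ sin δ + cos φ cos δ sin H₀ = 1.2604×0.54464×-0.42562 + 0.83867×0.90490×0.95221 = -0.292173 + 0.722644 = 0.430471.
Q̄ = (S₀/π) × [bracket] = (589/π) × 0.430471 = 80.71 W/m².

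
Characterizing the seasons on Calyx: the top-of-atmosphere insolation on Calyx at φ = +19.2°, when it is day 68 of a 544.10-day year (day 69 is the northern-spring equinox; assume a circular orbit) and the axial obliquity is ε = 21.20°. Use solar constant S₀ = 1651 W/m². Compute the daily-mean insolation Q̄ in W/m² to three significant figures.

Q̄ ≈ 495 W/m²

Solar longitude: λ_s = 360° × (68 − 69)/544.10 = -0.662°, i.e. -0.662° + 360° = 359.338°.
sin δ = sin 21.20° × sin 359.338° = -0.00418, so δ = -0.239°.
cos H₀ = −tan(+19.2°) tan(-0.239°) = 0.0015, H₀ = 1.5693 rad.
Bracket: H₀ sin φ sin δ + cos φ cos δ sin H₀ = 1.5693×0.32887×-0.00418 + 0.94438×0.99999×1.00000 = -0.002157 + 0.944371 = 0.942214.
Q̄ = (S₀/π) × [bracket] = (1651/π) × 0.942214 = 495.2 W/m².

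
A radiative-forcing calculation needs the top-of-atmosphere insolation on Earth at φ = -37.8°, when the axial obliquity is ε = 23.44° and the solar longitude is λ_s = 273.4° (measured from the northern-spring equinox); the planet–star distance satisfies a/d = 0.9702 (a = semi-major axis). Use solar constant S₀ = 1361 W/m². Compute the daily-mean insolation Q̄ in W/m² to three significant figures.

Solar declination: sin δ = sin ε · sin λ_s = sin 23.44° × sin 273.4° = -0.39709, so δ = -23.396°.
cos H₀ = −tan(-37.8°) tan(-23.396°) = -0.3356, H₀ = 1.9130 rad.
Bracket: H₀ sin φ sin δ + cos φ cos δ sin H₀ = 1.9130×-0.61291×-0.39709 + 0.79016×0.91778×0.94200 = 0.465587 + 0.683132 = 1.148719.
Inverse-square distance factor (a/d)² = 0.9702² = 0.941288.
Q̄ = (S₀/π) × 0.941288 × [bracket] = (1361/π) × 0.941288 × 1.148719 = 468.4 W/m².

Q̄ ≈ 468 W/m²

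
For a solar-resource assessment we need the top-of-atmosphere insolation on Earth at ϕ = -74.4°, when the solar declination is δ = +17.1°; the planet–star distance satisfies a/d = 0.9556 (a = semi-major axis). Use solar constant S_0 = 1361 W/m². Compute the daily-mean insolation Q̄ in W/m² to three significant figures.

cos h₀ = −tan(-74.4°) tan(+17.100°) = 1.1018 ≥ 1 ⇒ polar night, h₀ = 0 and Q̄ = 0.
Inverse-square distance factor (a/d)² = 0.9556² = 0.913171.

Q̄ ≈ 0.00 W/m²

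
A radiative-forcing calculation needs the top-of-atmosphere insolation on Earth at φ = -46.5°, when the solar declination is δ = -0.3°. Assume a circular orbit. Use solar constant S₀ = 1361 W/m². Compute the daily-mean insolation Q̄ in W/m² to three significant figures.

cos H₀ = −tan(-46.5°) tan(-0.300°) = -0.0055, H₀ = 1.5763 rad.
Bracket: H₀ sin φ sin δ + cos φ cos δ sin H₀ = 1.5763×-0.72537×-0.00524 + 0.68835×0.99999×0.99998 = 0.005991 + 0.688329 = 0.694320.
Q̄ = (S₀/π) × [bracket] = (1361/π) × 0.694320 = 300.8 W/m².

Q̄ ≈ 301 W/m²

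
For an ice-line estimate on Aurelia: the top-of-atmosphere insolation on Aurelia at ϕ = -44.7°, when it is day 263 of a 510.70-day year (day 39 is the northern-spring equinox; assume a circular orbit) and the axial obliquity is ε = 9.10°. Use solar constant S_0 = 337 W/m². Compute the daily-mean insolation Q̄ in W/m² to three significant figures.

Solar longitude: L_s = 360° × (263 − 39)/510.70 = 157.901°.
sin δ = sin 9.10° × sin 157.901° = 0.05950, so δ = +3.411°.
cos h₀ = −tan(-44.7°) tan(+3.411°) = 0.0590, h₀ = 1.5118 rad.
Bracket: h₀ sin ϕ sin δ + cos ϕ cos δ sin h₀ = 1.5118×-0.70339×0.05950 + 0.71080×0.99823×0.99826 = -0.063271 + 0.708307 = 0.645036.
Q̄ = (S_0/π) × [bracket] = (337/π) × 0.645036 = 69.19 W/m².

Q̄ ≈ 69.2 W/m²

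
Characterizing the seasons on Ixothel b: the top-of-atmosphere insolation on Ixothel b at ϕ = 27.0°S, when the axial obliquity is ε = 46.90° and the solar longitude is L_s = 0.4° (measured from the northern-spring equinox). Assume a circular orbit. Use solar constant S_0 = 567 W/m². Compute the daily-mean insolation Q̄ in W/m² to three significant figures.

Solar declination: sin δ = sin ε · sin L_s = sin 46.90° × sin 0.4° = 0.00510, so δ = +0.292°.
cos h₀ = −tan(-27.0°) tan(+0.292°) = 0.0026, h₀ = 1.5682 rad.
Bracket: h₀ sin ϕ sin δ + cos ϕ cos δ sin h₀ = 1.5682×-0.45399×0.00510 + 0.89101×0.99999×1.00000 = -0.003631 + 0.891001 = 0.887370.
Q̄ = (S_0/π) × [bracket] = (567/π) × 0.887370 = 160.2 W/m².

Q̄ ≈ 160 W/m²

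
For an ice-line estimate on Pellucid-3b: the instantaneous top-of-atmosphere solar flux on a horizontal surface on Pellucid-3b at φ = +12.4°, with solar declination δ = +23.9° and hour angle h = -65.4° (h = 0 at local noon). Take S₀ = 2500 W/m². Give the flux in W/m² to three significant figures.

cos θ_z = sin φ sin δ + cos φ cos δ cos h = 0.086998 + 0.371708 = 0.458706.
Flux = S₀ · cos θ_z = 2500 × 0.458706 = 1147 W/m².

1.15e+03 W/m²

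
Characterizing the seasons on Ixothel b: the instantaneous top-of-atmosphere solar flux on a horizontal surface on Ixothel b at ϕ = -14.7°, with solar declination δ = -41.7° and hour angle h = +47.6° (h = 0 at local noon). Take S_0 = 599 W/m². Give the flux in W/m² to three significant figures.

cos θ_z = sin ϕ sin δ + cos ϕ cos δ cos h = 0.168807 + 0.486981 = 0.655788.
Flux = S_0 · cos θ_z = 599 × 0.655788 = 392.8 W/m².

393 W/m²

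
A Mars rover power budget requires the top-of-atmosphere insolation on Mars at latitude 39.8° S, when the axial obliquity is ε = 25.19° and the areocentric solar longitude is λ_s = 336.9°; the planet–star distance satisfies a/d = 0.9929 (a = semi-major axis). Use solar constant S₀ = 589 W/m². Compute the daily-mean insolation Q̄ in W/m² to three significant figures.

Q̄ ≈ 172 W/m²

sin δ = sin 25.19° × sin 336.9° = -0.16699, so δ = -9.613°.
cos H₀ = −tan(-39.8°) tan(-9.613°) = -0.1411, H₀ = 1.7124 rad.
Bracket: H₀ sin φ sin δ + cos φ cos δ sin H₀ = 1.7124×-0.64011×-0.16699 + 0.76828×0.98596×0.98999 = 0.183042 + 0.749911 = 0.932953.
Inverse-square distance factor (a/d)² = 0.9929² = 0.985850.
Q̄ = (S₀/π) × 0.985850 × [bracket] = (589/π) × 0.985850 × 0.932953 = 172.4 W/m².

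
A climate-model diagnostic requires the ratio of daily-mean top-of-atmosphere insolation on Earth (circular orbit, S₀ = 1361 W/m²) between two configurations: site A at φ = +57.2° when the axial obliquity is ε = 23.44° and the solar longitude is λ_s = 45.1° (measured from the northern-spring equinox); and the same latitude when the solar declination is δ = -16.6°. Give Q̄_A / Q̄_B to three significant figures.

Q̄_A / Q̄_B ≈ 4.77

— Configuration A (φ=+57.2°):
Solar declination: sin δ = sin ε · sin λ_s = sin 23.44° × sin 45.1° = 0.28177, so δ = +16.366°.
cos H₀ = −tan(+57.2°) tan(+16.366°) = -0.4557, H₀ = 2.0439 rad.
Bracket: H₀ sin φ sin δ + cos φ cos δ sin H₀ = 2.0439×0.84057×0.28177 + 0.54171×0.95948×0.89014 = 0.484092 + 0.462659 = 0.946751.
Q̄ = (S₀/π) × [bracket] = (1361/π) × 0.946751 = 410.15 W/m².
— Configuration B (φ=+57.2°):
cos H₀ = −tan(+57.2°) tan(-16.600°) = 0.4626, H₀ = 1.0899 rad.
Bracket: H₀ sin φ sin δ + cos φ cos δ sin H₀ = 1.0899×0.84057×-0.28569 + 0.54171×0.95832×0.88658 = -0.261731 + 0.460252 = 0.198521.
Q̄ = (S₀/π) × [bracket] = (1361/π) × 0.198521 = 86.003 W/m².
Ratio Q̄_A / Q̄_B = 410.15 / 86.003 = 4.769.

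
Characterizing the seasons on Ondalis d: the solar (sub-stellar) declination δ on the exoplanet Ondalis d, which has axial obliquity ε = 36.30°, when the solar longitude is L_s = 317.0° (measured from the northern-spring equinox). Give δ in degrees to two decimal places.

sin δ = sin ε · sin L_s = sin 36.30° × sin 317.0° = -0.403752.
δ = arcsin(-0.403752) = -23.81°.

δ = -23.81°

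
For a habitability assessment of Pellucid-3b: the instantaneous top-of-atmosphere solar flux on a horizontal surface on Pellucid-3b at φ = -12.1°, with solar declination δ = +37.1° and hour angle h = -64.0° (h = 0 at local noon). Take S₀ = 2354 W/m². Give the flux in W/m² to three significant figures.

cos θ_z = sin φ sin δ + cos φ cos δ cos h = -0.126444 + 0.341870 = 0.215426.
Flux = S₀ · cos θ_z = 2354 × 0.215426 = 507.1 W/m².

507 W/m²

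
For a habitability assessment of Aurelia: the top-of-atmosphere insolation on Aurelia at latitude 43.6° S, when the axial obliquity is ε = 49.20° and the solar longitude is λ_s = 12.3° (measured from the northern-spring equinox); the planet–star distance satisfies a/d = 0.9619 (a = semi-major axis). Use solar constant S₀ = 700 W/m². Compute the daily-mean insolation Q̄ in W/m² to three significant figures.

Q̄ ≈ 113 W/m²

Solar declination: sin δ = sin ε · sin λ_s = sin 49.20° × sin 12.3° = 0.16126, so δ = +9.280°.
cos H₀ = −tan(-43.6°) tan(+9.280°) = 0.1556, H₀ = 1.4146 rad.
Bracket: H₀ sin φ sin δ + cos φ cos δ sin H₀ = 1.4146×-0.68962×0.16126 + 0.72417×0.98691×0.98782 = -0.157315 + 0.705986 = 0.548671.
Inverse-square distance factor (a/d)² = 0.9619² = 0.925252.
Q̄ = (S₀/π) × 0.925252 × [bracket] = (700/π) × 0.925252 × 0.548671 = 113.1 W/m².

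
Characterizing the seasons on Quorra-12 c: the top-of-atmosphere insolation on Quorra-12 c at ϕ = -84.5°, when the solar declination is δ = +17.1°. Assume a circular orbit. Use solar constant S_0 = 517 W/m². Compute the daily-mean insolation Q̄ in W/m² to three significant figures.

Q̄ ≈ 0.00 W/m²

cos h₀ = −tan(-84.5°) tan(+17.100°) = 3.1950 ≥ 1 ⇒ polar night, h₀ = 0 and Q̄ = 0.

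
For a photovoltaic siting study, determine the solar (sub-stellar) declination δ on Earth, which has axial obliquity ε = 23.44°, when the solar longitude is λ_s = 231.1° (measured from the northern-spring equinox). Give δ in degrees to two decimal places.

sin δ = sin ε · sin λ_s = sin 23.44° × sin 231.1° = -0.309576.
δ = arcsin(-0.309576) = -18.03°.

δ = -18.03°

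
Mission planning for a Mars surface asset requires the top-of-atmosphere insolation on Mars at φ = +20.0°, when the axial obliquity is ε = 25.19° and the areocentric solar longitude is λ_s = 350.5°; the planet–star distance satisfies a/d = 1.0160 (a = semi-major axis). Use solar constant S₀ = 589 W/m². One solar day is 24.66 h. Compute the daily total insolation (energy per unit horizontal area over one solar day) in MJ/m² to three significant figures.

15.5 MJ/m²

sin δ = sin 25.19° × sin 350.5° = -0.07025, so δ = -4.028°.
cos H₀ = −tan(+20.0°) tan(-4.028°) = 0.0256, H₀ = 1.5452 rad.
Bracket: H₀ sin φ sin δ + cos φ cos δ sin H₀ = 1.5452×0.34202×-0.07025 + 0.93969×0.99753×0.99967 = -0.037126 + 0.937060 = 0.899934.
Inverse-square distance factor (a/d)² = 1.0160² = 1.032256.
Q̄ = (S₀/π) × 1.032256 × [bracket] = (589/π) × 1.032256 × 0.899934 = 174.17 W/m².
Daily total = Q̄ × 24.66 h × 3600 s/h = 174.17 × 24.66 × 3600 / 10⁶ = 15.46 MJ/m².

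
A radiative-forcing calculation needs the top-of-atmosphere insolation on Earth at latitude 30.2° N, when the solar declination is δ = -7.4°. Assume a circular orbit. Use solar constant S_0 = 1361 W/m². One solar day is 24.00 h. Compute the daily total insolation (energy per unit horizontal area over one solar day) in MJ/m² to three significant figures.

cos h₀ = −tan(+30.2°) tan(-7.400°) = 0.0756, h₀ = 1.4951 rad.
Bracket: h₀ sin ϕ sin δ + cos ϕ cos δ sin h₀ = 1.4951×0.50302×-0.12880 + 0.86427×0.99167×0.99714 = -0.096866 + 0.854619 = 0.757753.
Q̄ = (S_0/π) × [bracket] = (1361/π) × 0.757753 = 328.27 W/m².
Daily total = Q̄ × 24.00 h × 3600 s/h = 328.27 × 24.00 × 3600 / 10⁶ = 28.36 MJ/m².

28.4 MJ/m²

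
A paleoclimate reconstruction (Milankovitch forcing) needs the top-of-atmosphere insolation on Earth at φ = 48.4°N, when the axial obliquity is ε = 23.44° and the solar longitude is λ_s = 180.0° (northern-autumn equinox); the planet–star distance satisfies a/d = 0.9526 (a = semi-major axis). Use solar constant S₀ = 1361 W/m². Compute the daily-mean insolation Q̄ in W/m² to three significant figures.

Solar declination: sin δ = sin ε · sin λ_s = sin 23.44° × sin 180.0° = 0.00000, so δ = +0.000°.
cos H₀ = −tan(+48.4°) tan(+0.000°) = -0.0000, H₀ = 1.5708 rad.
Bracket: H₀ sin φ sin δ + cos φ cos δ sin H₀ = 1.5708×0.74780×0.00000 + 0.66393×1.00000×1.00000 = 0.000000 + 0.663930 = 0.663930.
Inverse-square distance factor (a/d)² = 0.9526² = 0.907447.
Q̄ = (S₀/π) × 0.907447 × [bracket] = (1361/π) × 0.907447 × 0.663930 = 261.0 W/m².

Q̄ ≈ 261 W/m²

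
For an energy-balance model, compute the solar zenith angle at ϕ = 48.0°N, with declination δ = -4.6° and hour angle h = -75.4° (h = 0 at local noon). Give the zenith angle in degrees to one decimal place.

cos θ_z = sin ϕ sin δ + cos ϕ cos δ cos h = -0.059599 + 0.168124 = 0.108525.
θ_z = arccos(0.108525) = 83.8°.

θ_z = 83.8°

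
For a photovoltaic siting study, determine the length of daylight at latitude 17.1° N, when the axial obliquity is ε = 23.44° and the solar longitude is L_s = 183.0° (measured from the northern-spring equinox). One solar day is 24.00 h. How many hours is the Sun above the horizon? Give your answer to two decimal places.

11.95 h

Solar declination: sin δ = sin ε · sin L_s = sin 23.44° × sin 183.0° = -0.02082, so δ = -1.193°.
cos h₀ = −tan ϕ · tan δ = −tan(+17.1°) × tan(-1.193°) = 0.0064, so h₀ = 1.5644 rad = 89.63°.
Daylight = 2h₀/(2π) × 24.00 h = (1.5644/π) × 24.00 = 11.95 h.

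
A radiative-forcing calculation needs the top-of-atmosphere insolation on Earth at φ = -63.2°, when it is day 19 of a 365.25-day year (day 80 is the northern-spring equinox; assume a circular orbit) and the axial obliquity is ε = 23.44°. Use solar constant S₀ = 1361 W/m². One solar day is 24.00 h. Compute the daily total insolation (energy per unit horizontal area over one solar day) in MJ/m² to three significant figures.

38.4 MJ/m²

Solar longitude: λ_s = 360° × (19 − 80)/365.25 = -60.123°, i.e. -60.123° + 360° = 299.877°.
sin δ = sin 23.44° × sin 299.877° = -0.34492, so δ = -20.177°.
cos H₀ = −tan(-63.2°) tan(-20.177°) = -0.7275, H₀ = 2.3854 rad.
Bracket: H₀ sin φ sin δ + cos φ cos δ sin H₀ = 2.3854×-0.89259×-0.34492 + 0.45088×0.93863×0.68614 = 0.734398 + 0.290381 = 1.024779.
Q̄ = (S₀/π) × [bracket] = (1361/π) × 1.024779 = 443.95 W/m².
Daily total = Q̄ × 24.00 h × 3600 s/h = 443.95 × 24.00 × 3600 / 10⁶ = 38.36 MJ/m².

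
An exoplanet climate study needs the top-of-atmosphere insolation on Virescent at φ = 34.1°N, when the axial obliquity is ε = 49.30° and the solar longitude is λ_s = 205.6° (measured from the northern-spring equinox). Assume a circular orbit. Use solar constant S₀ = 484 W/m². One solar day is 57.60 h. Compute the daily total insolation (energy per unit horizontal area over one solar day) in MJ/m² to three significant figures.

Solar declination: sin δ = sin ε · sin λ_s = sin 49.30° × sin 205.6° = -0.32758, so δ = -19.122°.
cos H₀ = −tan(+34.1°) tan(-19.122°) = 0.2347, H₀ = 1.3338 rad.
Bracket: H₀ sin φ sin δ + cos φ cos δ sin H₀ = 1.3338×0.56064×-0.32758 + 0.82806×0.94482×0.97206 = -0.244958 + 0.760508 = 0.515550.
Q̄ = (S₀/π) × [bracket] = (484/π) × 0.515550 = 79.427 W/m².
Daily total = Q̄ × 57.60 h × 3600 s/h = 79.427 × 57.60 × 3600 / 10⁶ = 16.47 MJ/m².

16.5 MJ/m²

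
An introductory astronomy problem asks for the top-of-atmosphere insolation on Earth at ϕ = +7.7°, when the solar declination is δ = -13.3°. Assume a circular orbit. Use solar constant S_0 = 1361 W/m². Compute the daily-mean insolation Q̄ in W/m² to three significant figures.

cos h₀ = −tan(+7.7°) tan(-13.300°) = 0.0320, h₀ = 1.5388 rad.
Bracket: h₀ sin ϕ sin δ + cos ϕ cos δ sin h₀ = 1.5388×0.13399×-0.23005 + 0.99098×0.97318×0.99949 = -0.047433 + 0.963910 = 0.916477.
Q̄ = (S_0/π) × [bracket] = (1361/π) × 0.916477 = 397.0 W/m².

Q̄ ≈ 397 W/m²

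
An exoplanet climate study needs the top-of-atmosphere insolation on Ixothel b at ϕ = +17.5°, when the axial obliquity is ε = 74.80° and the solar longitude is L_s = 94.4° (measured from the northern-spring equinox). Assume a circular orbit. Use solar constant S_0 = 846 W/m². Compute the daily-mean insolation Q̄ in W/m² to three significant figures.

Solar declination: sin δ = sin ε · sin L_s = sin 74.80° × sin 94.4° = 0.96217, so δ = +74.190°.
cos h₀ = −tan(+17.5°) tan(+74.190°) = -1.1135 ≤ −1 ⇒ polar day, h₀ = π.
Bracket: h₀ sin ϕ sin δ + cos ϕ cos δ sin h₀ = 3.1416×0.30071×0.96217 + 0.95372×0.27244×0.00000 = 0.908972 + 0.000000 = 0.908972.
Q̄ = (S_0/π) × [bracket] = (846/π) × 0.908972 = 244.8 W/m².

Q̄ ≈ 245 W/m²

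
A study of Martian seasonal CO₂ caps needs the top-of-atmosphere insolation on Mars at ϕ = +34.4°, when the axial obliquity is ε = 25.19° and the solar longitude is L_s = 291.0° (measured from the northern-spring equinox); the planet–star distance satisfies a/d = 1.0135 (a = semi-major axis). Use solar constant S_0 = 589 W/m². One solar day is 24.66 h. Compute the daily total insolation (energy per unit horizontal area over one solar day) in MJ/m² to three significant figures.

Solar declination: sin δ = sin ε · sin L_s = sin 25.19° × sin 291.0° = -0.39735, so δ = -23.413°.
cos h₀ = −tan(+34.4°) tan(-23.413°) = 0.2965, h₀ = 1.2698 rad.
Bracket: h₀ sin ϕ sin δ + cos ϕ cos δ sin h₀ = 1.2698×0.56497×-0.39735 + 0.82511×0.91767×0.95504 = -0.285058 + 0.723136 = 0.438078.
Inverse-square distance factor (a/d)² = 1.0135² = 1.027182.
Q̄ = (S_0/π) × 1.027182 × [bracket] = (589/π) × 1.027182 × 0.438078 = 84.365 W/m².
Daily total = Q̄ × 24.66 h × 3600 s/h = 84.365 × 24.66 × 3600 / 10⁶ = 7.490 MJ/m².

7.49 MJ/m²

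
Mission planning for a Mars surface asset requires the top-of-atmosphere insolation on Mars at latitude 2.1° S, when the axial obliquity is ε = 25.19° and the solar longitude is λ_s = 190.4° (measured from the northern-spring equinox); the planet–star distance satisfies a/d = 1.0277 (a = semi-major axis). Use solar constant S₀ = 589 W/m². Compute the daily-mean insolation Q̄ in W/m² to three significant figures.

Solar declination: sin δ = sin ε · sin λ_s = sin 25.19° × sin 190.4° = -0.07683, so δ = -4.407°.
cos H₀ = −tan(-2.1°) tan(-4.407°) = -0.0028, H₀ = 1.5736 rad.
Bracket: H₀ sin φ sin δ + cos φ cos δ sin H₀ = 1.5736×-0.03664×-0.07683 + 0.99933×0.99704×1.00000 = 0.004430 + 0.996372 = 1.000802.
Inverse-square distance factor (a/d)² = 1.0277² = 1.056167.
Q̄ = (S₀/π) × 1.056167 × [bracket] = (589/π) × 1.056167 × 1.000802 = 198.2 W/m².

Q̄ ≈ 198 W/m²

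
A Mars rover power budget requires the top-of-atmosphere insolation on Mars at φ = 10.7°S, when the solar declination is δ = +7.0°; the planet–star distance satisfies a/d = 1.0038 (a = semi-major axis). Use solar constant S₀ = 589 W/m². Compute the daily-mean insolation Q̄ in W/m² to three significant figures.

Q̄ ≈ 178 W/m²

cos H₀ = −tan(-10.7°) tan(+7.000°) = 0.0232, H₀ = 1.5476 rad.
Bracket: H₀ sin φ sin δ + cos φ cos δ sin H₀ = 1.5476×-0.18567×0.12187 + 0.98261×0.99255×0.99973 = -0.035018 + 0.975026 = 0.940008.
Inverse-square distance factor (a/d)² = 1.0038² = 1.007614.
Q̄ = (S₀/π) × 1.007614 × [bracket] = (589/π) × 1.007614 × 0.940008 = 177.6 W/m².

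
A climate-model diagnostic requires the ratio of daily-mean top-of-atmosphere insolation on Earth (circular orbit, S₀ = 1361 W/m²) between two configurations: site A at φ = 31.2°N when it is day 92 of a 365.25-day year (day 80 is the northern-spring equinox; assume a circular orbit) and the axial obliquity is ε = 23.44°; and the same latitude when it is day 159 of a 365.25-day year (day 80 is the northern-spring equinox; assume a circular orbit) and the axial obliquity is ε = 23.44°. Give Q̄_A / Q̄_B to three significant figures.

— Configuration A (φ=+31.2°):
Solar longitude: λ_s = 360° × (92 − 80)/365.25 = 11.828°.
sin δ = sin 23.44° × sin 11.828° = 0.08153, so δ = +4.677°.
cos H₀ = −tan(+31.2°) tan(+4.677°) = -0.0495, H₀ = 1.6204 rad.
Bracket: H₀ sin φ sin δ + cos φ cos δ sin H₀ = 1.6204×0.51803×0.08153 + 0.85536×0.99667×0.99877 = 0.068438 + 0.851463 = 0.919901.
Q̄ = (S₀/π) × [bracket] = (1361/π) × 0.919901 = 398.52 W/m².
— Configuration B (φ=+31.2°):
Solar longitude: λ_s = 360° × (159 − 80)/365.25 = 77.864°.
sin δ = sin 23.44° × sin 77.864° = 0.38890, so δ = +22.886°.
cos H₀ = −tan(+31.2°) tan(+22.886°) = -0.2557, H₀ = 1.8293 rad.
Bracket: H₀ sin φ sin δ + cos φ cos δ sin H₀ = 1.8293×0.51803×0.38890 + 0.85536×0.92128×0.96677 = 0.368534 + 0.761840 = 1.130374.
Q̄ = (S₀/π) × [bracket] = (1361/π) × 1.130374 = 489.70 W/m².
Ratio Q̄_A / Q̄_B = 398.52 / 489.70 = 0.8138.

Q̄_A / Q̄_B ≈ 0.814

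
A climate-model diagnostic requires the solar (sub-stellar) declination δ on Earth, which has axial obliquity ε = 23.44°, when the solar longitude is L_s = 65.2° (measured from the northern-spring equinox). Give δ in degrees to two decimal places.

sin δ = sin ε · sin L_s = sin 23.44° × sin 65.2° = 0.361103.
δ = arcsin(0.361103) = +21.17°.

δ = +21.17°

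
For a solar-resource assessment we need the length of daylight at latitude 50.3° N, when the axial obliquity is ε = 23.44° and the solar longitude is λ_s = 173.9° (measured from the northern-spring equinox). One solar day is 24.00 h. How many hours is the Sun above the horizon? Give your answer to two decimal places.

Solar declination: sin δ = sin ε · sin λ_s = sin 23.44° × sin 173.9° = 0.04227, so δ = +2.423°.
cos H₀ = −tan φ · tan δ = −tan(+50.3°) × tan(+2.423°) = -0.0510, so H₀ = 1.6218 rad = 92.92°.
Daylight = 2H₀/(2π) × 24.00 h = (1.6218/π) × 24.00 = 12.39 h.

12.39 h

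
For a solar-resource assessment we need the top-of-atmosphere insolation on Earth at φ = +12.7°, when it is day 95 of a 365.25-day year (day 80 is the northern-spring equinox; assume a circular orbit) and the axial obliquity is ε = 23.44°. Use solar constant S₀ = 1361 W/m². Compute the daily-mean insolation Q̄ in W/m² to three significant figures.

Q̄ ≈ 436 W/m²

Solar longitude: λ_s = 360° × (95 − 80)/365.25 = 14.784°.
sin δ = sin 23.44° × sin 14.784° = 0.10151, so δ = +5.826°.
cos H₀ = −tan(+12.7°) tan(+5.826°) = -0.0230, H₀ = 1.5938 rad.
Bracket: H₀ sin φ sin δ + cos φ cos δ sin H₀ = 1.5938×0.21985×0.10151 + 0.97553×0.99483×0.99974 = 0.035569 + 0.970234 = 1.005803.
Q̄ = (S₀/π) × [bracket] = (1361/π) × 1.005803 = 435.7 W/m².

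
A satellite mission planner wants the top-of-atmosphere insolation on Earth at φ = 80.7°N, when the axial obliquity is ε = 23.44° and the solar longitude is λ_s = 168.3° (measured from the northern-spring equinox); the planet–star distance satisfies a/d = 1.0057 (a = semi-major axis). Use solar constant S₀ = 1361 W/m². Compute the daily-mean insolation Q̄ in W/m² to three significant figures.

Q̄ ≈ 134 W/m²

Solar declination: sin δ = sin ε · sin λ_s = sin 23.44° × sin 168.3° = 0.08067, so δ = +4.627°.
cos H₀ = −tan(+80.7°) tan(+4.627°) = -0.4942, H₀ = 2.0877 rad.
Bracket: H₀ sin φ sin δ + cos φ cos δ sin H₀ = 2.0877×0.98686×0.08067 + 0.16160×0.99674×0.86934 = 0.166202 + 0.140027 = 0.306229.
Inverse-square distance factor (a/d)² = 1.0057² = 1.011432.
Q̄ = (S₀/π) × 1.011432 × [bracket] = (1361/π) × 1.011432 × 0.306229 = 134.2 W/m².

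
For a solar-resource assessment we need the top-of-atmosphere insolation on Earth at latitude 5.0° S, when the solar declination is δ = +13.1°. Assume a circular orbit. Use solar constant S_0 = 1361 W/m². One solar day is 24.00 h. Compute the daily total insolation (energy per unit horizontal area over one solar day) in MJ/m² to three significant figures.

cos h₀ = −tan(-5.0°) tan(+13.100°) = 0.0204, h₀ = 1.5504 rad.
Bracket: h₀ sin ϕ sin δ + cos ϕ cos δ sin h₀ = 1.5504×-0.08716×0.22665 + 0.99619×0.97398×0.99979 = -0.030628 + 0.970065 = 0.939437.
Q̄ = (S_0/π) × [bracket] = (1361/π) × 0.939437 = 406.98 W/m².
Daily total = Q̄ × 24.00 h × 3600 s/h = 406.98 × 24.00 × 3600 / 10⁶ = 35.16 MJ/m².

35.2 MJ/m²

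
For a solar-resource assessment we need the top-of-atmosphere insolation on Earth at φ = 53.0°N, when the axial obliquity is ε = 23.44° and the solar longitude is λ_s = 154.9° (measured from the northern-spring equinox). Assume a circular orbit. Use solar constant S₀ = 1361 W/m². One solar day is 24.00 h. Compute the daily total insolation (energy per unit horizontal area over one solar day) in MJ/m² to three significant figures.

30.7 MJ/m²

Solar declination: sin δ = sin ε · sin λ_s = sin 23.44° × sin 154.9° = 0.16874, so δ = +9.715°.
cos H₀ = −tan(+53.0°) tan(+9.715°) = -0.2272, H₀ = 1.8000 rad.
Bracket: H₀ sin φ sin δ + cos φ cos δ sin H₀ = 1.8000×0.79864×0.16874 + 0.60182×0.98566×0.97385 = 0.242573 + 0.577678 = 0.820251.
Q̄ = (S₀/π) × [bracket] = (1361/π) × 0.820251 = 355.35 W/m².
Daily total = Q̄ × 24.00 h × 3600 s/h = 355.35 × 24.00 × 3600 / 10⁶ = 30.70 MJ/m².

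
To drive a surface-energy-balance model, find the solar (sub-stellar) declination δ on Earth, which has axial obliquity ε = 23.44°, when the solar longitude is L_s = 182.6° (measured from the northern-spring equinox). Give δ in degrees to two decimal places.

δ = -1.03°

sin δ = sin ε · sin L_s = sin 23.44° × sin 182.6° = -0.018045.
δ = arcsin(-0.018045) = -1.03°.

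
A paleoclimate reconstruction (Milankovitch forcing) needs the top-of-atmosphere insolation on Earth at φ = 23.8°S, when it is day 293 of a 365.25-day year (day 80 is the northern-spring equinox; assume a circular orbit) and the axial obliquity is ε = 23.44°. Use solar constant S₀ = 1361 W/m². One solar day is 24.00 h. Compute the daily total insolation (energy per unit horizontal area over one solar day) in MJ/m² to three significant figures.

Solar longitude: λ_s = 360° × (293 − 80)/365.25 = 209.938°.
sin δ = sin 23.44° × sin 209.938° = -0.19852, so δ = -11.451°.
cos H₀ = −tan(-23.8°) tan(-11.451°) = -0.0893, H₀ = 1.6603 rad.
Bracket: H₀ sin φ sin δ + cos φ cos δ sin H₀ = 1.6603×-0.40355×-0.19852 + 0.91496×0.98010×0.99600 = 0.133011 + 0.893165 = 1.026176.
Q̄ = (S₀/π) × [bracket] = (1361/π) × 1.026176 = 444.56 W/m².
Daily total = Q̄ × 24.00 h × 3600 s/h = 444.56 × 24.00 × 3600 / 10⁶ = 38.41 MJ/m².

38.4 MJ/m²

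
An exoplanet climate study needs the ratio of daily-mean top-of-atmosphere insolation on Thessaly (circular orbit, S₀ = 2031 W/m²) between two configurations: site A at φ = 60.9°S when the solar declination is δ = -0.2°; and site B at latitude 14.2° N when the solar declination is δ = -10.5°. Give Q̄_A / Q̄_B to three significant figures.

Q̄_A / Q̄_B ≈ 0.556

— Configuration A (φ=-60.9°):
cos H₀ = −tan(-60.9°) tan(-0.200°) = -0.0063, H₀ = 1.5771 rad.
Bracket: H₀ sin φ sin δ + cos φ cos δ sin H₀ = 1.5771×-0.87377×-0.00349 + 0.48634×0.99999×0.99998 = 0.004809 + 0.486325 = 0.491134.
Q̄ = (S₀/π) × [bracket] = (2031/π) × 0.491134 = 317.51 W/m².
— Configuration B (φ=+14.2°):
cos H₀ = −tan(+14.2°) tan(-10.500°) = 0.0469, H₀ = 1.5239 rad.
Bracket: H₀ sin φ sin δ + cos φ cos δ sin H₀ = 1.5239×0.24531×-0.18224 + 0.96945×0.98325×0.99890 = -0.068126 + 0.952163 = 0.884037.
Q̄ = (S₀/π) × [bracket] = (2031/π) × 0.884037 = 571.52 W/m².
Ratio Q̄_A / Q̄_B = 317.51 / 571.52 = 0.5556.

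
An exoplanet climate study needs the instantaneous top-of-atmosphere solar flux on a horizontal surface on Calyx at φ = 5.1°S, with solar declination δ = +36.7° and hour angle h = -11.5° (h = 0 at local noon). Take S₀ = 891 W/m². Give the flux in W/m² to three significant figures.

cos θ_z = sin φ sin δ + cos φ cos δ cos h = -0.053125 + 0.782569 = 0.729444.
Flux = S₀ · cos θ_z = 891 × 0.729444 = 649.9 W/m².

650 W/m²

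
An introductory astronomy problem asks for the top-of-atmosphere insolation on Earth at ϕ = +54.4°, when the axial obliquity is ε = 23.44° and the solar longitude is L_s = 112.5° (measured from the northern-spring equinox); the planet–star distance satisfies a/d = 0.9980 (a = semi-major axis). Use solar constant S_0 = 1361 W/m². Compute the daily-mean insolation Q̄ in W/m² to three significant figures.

Solar declination: sin δ = sin ε · sin L_s = sin 23.44° × sin 112.5° = 0.36751, so δ = +21.562°.
cos h₀ = −tan(+54.4°) tan(+21.562°) = -0.5520, h₀ = 2.1555 rad.
Bracket: h₀ sin ϕ sin δ + cos ϕ cos δ sin h₀ = 2.1555×0.81310×0.36751 + 0.58212×0.93002×0.83387 = 0.644112 + 0.451443 = 1.095555.
Inverse-square distance factor (a/d)² = 0.9980² = 0.996004.
Q̄ = (S_0/π) × 0.996004 × [bracket] = (1361/π) × 0.996004 × 1.095555 = 472.7 W/m².

Q̄ ≈ 473 W/m²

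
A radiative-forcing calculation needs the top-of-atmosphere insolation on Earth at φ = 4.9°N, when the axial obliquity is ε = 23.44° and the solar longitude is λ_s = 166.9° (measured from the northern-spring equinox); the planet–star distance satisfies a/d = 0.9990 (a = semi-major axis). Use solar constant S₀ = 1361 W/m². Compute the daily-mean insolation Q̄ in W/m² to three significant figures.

Q̄ ≈ 434 W/m²

Solar declination: sin δ = sin ε · sin λ_s = sin 23.44° × sin 166.9° = 0.09016, so δ = +5.173°.
cos H₀ = −tan(+4.9°) tan(+5.173°) = -0.0078, H₀ = 1.5786 rad.
Bracket: H₀ sin φ sin δ + cos φ cos δ sin H₀ = 1.5786×0.08542×0.09016 + 0.99635×0.99593×0.99997 = 0.012158 + 0.992265 = 1.004423.
Inverse-square distance factor (a/d)² = 0.9990² = 0.998001.
Q̄ = (S₀/π) × 0.998001 × [bracket] = (1361/π) × 0.998001 × 1.004423 = 434.3 W/m².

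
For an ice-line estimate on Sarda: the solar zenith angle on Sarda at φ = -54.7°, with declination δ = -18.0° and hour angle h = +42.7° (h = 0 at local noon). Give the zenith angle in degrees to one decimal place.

cos θ_z = sin φ sin δ + cos φ cos δ cos h = 0.252200 + 0.403891 = 0.656091.
θ_z = arccos(0.656091) = 49.0°.

θ_z = 49.0°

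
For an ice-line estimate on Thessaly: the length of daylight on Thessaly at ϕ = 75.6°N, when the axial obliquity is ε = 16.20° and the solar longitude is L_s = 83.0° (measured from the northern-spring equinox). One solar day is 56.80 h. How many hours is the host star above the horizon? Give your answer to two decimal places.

Solar declination: sin δ = sin ε · sin L_s = sin 16.20° × sin 83.0° = 0.27691, so δ = +16.076°.
Sunrise equation: cos h₀ = −tan ϕ · tan δ = -1.1224 ≤ −1, so the host star never sets (polar day) and h₀ = π.
Daylight = 2h₀/(2π) × 56.80 h = (3.1416/π) × 56.80 = 56.80 h.

56.80 h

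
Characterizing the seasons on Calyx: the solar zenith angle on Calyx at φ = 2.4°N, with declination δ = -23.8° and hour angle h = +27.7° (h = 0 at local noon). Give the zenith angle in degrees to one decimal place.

θ_z = 37.6°

cos θ_z = sin φ sin δ + cos φ cos δ cos h = -0.016899 + 0.809389 = 0.792490.
θ_z = arccos(0.792490) = 37.6°.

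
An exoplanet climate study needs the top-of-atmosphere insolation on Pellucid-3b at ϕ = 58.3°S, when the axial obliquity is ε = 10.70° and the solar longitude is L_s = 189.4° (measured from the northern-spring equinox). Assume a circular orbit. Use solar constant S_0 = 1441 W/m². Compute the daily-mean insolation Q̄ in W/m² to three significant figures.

Solar declination: sin δ = sin ε · sin L_s = sin 10.70° × sin 189.4° = -0.03032, so δ = -1.738°.
cos h₀ = −tan(-58.3°) tan(-1.738°) = -0.0491, h₀ = 1.6199 rad.
Bracket: h₀ sin ϕ sin δ + cos ϕ cos δ sin h₀ = 1.6199×-0.85081×-0.03032 + 0.52547×0.99954×0.99879 = 0.041788 + 0.524593 = 0.566381.
Q̄ = (S_0/π) × [bracket] = (1441/π) × 0.566381 = 259.8 W/m².

Q̄ ≈ 260 W/m²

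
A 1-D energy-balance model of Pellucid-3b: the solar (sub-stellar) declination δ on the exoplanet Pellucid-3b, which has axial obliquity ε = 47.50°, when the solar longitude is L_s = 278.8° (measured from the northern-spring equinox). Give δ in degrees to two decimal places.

δ = -46.77°

sin δ = sin ε · sin L_s = sin 47.50° × sin 278.8° = -0.728598.
δ = arcsin(-0.728598) = -46.77°.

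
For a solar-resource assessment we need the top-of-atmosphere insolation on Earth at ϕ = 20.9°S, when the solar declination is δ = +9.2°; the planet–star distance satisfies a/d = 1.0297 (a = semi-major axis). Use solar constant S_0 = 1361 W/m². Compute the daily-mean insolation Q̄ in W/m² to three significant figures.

cos h₀ = −tan(-20.9°) tan(+9.200°) = 0.0618, h₀ = 1.5089 rad.
Bracket: h₀ sin ϕ sin δ + cos ϕ cos δ sin h₀ = 1.5089×-0.35674×0.15988 + 0.93420×0.98714×0.99809 = -0.086061 + 0.920425 = 0.834364.
Inverse-square distance factor (a/d)² = 1.0297² = 1.060282.
Q̄ = (S_0/π) × 1.060282 × [bracket] = (1361/π) × 1.060282 × 0.834364 = 383.3 W/m².

Q̄ ≈ 383 W/m²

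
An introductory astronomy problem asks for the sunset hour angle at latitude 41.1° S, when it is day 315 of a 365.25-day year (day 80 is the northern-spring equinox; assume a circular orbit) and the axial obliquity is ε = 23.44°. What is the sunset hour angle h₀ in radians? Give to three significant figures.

Solar longitude: L_s = 360° × (315 − 80)/365.25 = 231.622°.
sin δ = sin 23.44° × sin 231.622° = -0.31184, so δ = -18.170°.
cos h₀ = −tan ϕ · tan δ = −tan(-41.1°) × tan(-18.170°) = -0.2863, so h₀ = 1.8612 rad = 106.64°.

h₀ = 1.86 rad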